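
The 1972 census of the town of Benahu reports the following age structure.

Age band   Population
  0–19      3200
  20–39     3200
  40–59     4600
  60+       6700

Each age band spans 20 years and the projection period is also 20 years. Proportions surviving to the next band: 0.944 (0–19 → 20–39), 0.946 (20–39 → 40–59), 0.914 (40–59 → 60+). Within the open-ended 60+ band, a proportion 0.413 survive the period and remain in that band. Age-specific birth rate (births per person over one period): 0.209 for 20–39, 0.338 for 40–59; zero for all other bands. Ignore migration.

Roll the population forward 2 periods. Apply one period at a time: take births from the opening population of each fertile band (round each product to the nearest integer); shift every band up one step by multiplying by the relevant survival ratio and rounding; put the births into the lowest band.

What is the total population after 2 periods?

12257

Call the groups 1 to 4, youngest first.
Period 1:
Births: 3200 × 0.209 = 669, 4600 × 0.338 = 1555 → total 2224
Group 2: 3200 × 0.944 = 3021
Group 3: 3200 × 0.946 = 3027
Group 4: 4600 × 0.914 + 6700 × 0.413 = 4204 + 2767 = 6971
End of period: [2224, 3021, 3027, 6971]
Period 2:
Births: 3021 × 0.209 = 631, 3027 × 0.338 = 1023 → total 1654
Group 2: 2224 × 0.944 = 2099
Group 3: 3021 × 0.946 = 2858
Group 4: 3027 × 0.914 + 6971 × 0.413 = 2767 + 2879 = 5646
End of period: [1654, 2099, 2858, 5646]
Total after period 2: 1654 + 2099 + 2858 + 5646 = 12257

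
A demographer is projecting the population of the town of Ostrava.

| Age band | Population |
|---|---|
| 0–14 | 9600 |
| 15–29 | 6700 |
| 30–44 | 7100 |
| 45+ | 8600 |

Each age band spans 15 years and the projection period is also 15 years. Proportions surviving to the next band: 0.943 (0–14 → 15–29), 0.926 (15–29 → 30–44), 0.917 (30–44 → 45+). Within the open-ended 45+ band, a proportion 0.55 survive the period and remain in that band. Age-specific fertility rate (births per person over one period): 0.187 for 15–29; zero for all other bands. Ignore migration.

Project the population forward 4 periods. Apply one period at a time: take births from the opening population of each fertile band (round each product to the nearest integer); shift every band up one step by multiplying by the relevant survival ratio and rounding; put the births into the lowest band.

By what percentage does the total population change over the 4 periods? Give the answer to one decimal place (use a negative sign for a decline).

-66.2

Let band 1 be 0–14 through band 4 = 45+.
Period 1:
Births: 6700 × 0.187 = 1253
Band 2: 9600 × 0.943 = 9053
Band 3: 6700 × 0.926 = 6204
Band 4: 7100 × 0.917 + 8600 × 0.55 = 6511 + 4730 = 11241
End of period: [1253, 9053, 6204, 11241]
Period 2:
Births: 9053 × 0.187 = 1693
Band 2: 1253 × 0.943 = 1182
Band 3: 9053 × 0.926 = 8383
Band 4: 6204 × 0.917 + 11241 × 0.55 = 5689 + 6183 = 11872
End of period: [1693, 1182, 8383, 11872]
Period 3:
Births: 1182 × 0.187 = 221
Band 2: 1693 × 0.943 = 1596
Band 3: 1182 × 0.926 = 1095
Band 4: 8383 × 0.917 + 11872 × 0.55 = 7687 + 6530 = 14217
End of period: [221, 1596, 1095, 14217]
Period 4:
Births: 1596 × 0.187 = 298
Band 2: 221 × 0.943 = 208
Band 3: 1596 × 0.926 = 1478
Band 4: 1095 × 0.917 + 14217 × 0.55 = 1004 + 7819 = 8823
End of period: [298, 208, 1478, 8823]
Total: 32000 → 10807; change = -21193; percentage change = -66.2%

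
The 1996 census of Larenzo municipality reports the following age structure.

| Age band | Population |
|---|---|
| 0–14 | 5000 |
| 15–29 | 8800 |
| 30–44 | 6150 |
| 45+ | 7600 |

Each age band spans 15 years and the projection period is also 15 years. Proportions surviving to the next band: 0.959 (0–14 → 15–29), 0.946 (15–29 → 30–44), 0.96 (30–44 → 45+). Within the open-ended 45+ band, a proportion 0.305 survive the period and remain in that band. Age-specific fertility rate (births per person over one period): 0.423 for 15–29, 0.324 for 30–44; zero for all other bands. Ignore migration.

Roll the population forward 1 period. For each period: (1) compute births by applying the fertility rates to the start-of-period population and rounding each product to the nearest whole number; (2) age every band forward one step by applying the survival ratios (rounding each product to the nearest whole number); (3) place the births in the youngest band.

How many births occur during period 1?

5715

Let band 1 be 0–14 through band 4 = 45+.
[period 1]
Births: 8800 * 0.423 = 3722, 6150 * 0.324 = 1993 → 5715
Band 2: 5000 * 0.959 = 4795
Band 3: 8800 * 0.946 = 8325
Band 4: 6150 * 0.96 + 7600 * 0.305 = 5904 + 2318 = 8222
→ [5715, 4795, 8325, 8222]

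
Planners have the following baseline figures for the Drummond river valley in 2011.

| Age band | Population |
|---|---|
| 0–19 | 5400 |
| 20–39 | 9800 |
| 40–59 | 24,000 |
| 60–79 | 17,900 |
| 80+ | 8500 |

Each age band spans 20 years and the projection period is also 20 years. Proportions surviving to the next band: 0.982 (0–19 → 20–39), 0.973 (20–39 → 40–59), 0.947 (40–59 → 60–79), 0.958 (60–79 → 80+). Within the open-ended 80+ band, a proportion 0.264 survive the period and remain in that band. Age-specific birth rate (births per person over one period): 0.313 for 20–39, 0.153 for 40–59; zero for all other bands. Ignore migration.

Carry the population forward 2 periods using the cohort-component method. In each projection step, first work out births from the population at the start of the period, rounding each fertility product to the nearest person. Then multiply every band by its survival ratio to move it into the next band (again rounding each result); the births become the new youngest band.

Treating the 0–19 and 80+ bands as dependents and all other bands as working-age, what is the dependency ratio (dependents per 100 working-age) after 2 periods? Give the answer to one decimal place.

Let group 1 be 0–19 through group 5 = 80+.
Period 1.
Births: 9800 × 0.313 = 3067, 24000 × 0.153 = 3672 ⇒ total 6739
Group 2: 5400 × 0.982 = 5303
Group 3: 9800 × 0.973 = 9535
Group 4: 24000 × 0.947 = 22728
Group 5: 17900 × 0.958 + 8500 × 0.264 = 17148 + 2244 = 19392
→ [6739, 5303, 9535, 22728, 19392]
Period 2.
Births: 5303 × 0.313 = 1660, 9535 × 0.153 = 1459 ⇒ total 3119
Group 2: 6739 × 0.982 = 6618
Group 3: 5303 × 0.973 = 5160
Group 4: 9535 × 0.947 = 9030
Group 5: 22728 × 0.958 + 19392 × 0.264 = 21773 + 5119 = 26892
→ [3119, 6618, 5160, 9030, 26892]
Dependents (band 0–19 + band 80+) = 3119 + 26892 = 30011; working-age = 20808; ratio = 30011/20808 × 100 = 144.2

144.2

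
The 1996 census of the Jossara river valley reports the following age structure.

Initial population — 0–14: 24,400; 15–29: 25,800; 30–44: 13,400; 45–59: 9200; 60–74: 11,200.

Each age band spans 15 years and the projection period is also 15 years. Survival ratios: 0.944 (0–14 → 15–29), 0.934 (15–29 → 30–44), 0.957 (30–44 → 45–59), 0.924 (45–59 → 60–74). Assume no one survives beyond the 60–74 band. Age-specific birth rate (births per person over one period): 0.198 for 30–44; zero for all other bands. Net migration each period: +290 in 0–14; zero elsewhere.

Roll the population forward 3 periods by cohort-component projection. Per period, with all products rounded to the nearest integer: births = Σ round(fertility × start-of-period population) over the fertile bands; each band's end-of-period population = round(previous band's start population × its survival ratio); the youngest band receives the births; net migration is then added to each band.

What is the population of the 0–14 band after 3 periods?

After projecting period 1:
Births: 13400 × 0.198 = 2653
15–29: 24400 × 0.944 = 23034
30–44: 25800 × 0.934 = 24097
45–59: 13400 × 0.957 = 12824
60–74: 9200 × 0.924 = 8501
Net migration: 0–14 + 290 → 2943
Population now: 0–14=2943, 15–29=23034, 30–44=24097, 45–59=12824, 60–74=8501
After projecting period 2:
Births: 24097 × 0.198 = 4771
15–29: 2943 × 0.944 = 2778
30–44: 23034 × 0.934 = 21514
45–59: 24097 × 0.957 = 23061
60–74: 12824 × 0.924 = 11849
Net migration: 0–14 + 290 → 5061
Population now: 0–14=5061, 15–29=2778, 30–44=21514, 45–59=23061, 60–74=11849
After projecting period 3:
Births: 21514 × 0.198 = 4260
15–29: 5061 × 0.944 = 4778
30–44: 2778 × 0.934 = 2595
45–59: 21514 × 0.957 = 20589
60–74: 23061 × 0.924 = 21308
Net migration: 0–14 + 290 → 4550
Population now: 0–14=4550, 15–29=4778, 30–44=2595, 45–59=20589, 60–74=21308

4550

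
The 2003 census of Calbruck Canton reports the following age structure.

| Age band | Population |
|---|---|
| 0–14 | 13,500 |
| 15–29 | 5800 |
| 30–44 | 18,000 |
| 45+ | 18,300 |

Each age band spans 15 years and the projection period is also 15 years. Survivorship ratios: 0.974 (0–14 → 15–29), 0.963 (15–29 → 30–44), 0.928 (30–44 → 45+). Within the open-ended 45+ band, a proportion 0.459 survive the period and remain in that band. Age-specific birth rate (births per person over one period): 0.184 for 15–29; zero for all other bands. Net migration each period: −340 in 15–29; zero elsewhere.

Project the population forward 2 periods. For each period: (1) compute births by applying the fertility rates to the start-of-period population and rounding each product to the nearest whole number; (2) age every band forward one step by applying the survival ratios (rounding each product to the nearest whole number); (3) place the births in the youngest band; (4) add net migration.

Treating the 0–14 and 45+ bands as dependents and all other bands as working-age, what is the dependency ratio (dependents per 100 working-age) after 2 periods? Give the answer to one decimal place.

Numbering the groups 1..4 from youngest to oldest:
Period 1:
Births: 5800 × 0.184 = 1067
Group 2: 13500 × 0.974 = 13149
Group 3: 5800 × 0.963 = 5585
Group 4: 18000 × 0.928 + 18300 × 0.459 = 16704 + 8400 = 25104
Net migration: Group 2 − 340 → 12809
Giving 1067 / 12809 / 5585 / 25104.
Period 2:
Births: 12809 × 0.184 = 2357
Group 2: 1067 × 0.974 = 1039
Group 3: 12809 × 0.963 = 12335
Group 4: 5585 × 0.928 + 25104 × 0.459 = 5183 + 11523 = 16706
Net migration: Group 2 − 340 → 699
Giving 2357 / 699 / 12335 / 16706.
Dependents (band 0–14 + band 45+) = 2357 + 16706 = 19063; working-age = 13034; ratio = 19063/13034 × 100 = 146.3

146.3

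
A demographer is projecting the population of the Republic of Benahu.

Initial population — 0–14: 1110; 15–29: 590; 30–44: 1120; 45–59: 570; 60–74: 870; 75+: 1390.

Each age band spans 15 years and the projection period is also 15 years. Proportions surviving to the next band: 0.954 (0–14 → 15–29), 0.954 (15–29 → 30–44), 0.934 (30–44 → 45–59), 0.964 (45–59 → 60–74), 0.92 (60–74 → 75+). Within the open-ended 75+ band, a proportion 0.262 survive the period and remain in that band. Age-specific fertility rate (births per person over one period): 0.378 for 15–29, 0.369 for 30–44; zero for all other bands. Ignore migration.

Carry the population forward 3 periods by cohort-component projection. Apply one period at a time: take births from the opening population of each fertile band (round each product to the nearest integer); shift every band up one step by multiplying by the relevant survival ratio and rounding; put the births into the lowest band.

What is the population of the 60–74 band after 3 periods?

507

Call the bands 1 to 6, youngest first.
— Period 1 —
Births: 590 × 0.378 = 223 ; 1120 × 0.369 = 413 → total 636
Band 2: 1110 × 0.954 = 1059
Band 3: 590 × 0.954 = 563
Band 4: 1120 × 0.934 = 1046
Band 5: 570 × 0.964 = 549
Band 6: 870 × 0.92 + 1390 × 0.262 = 800 + 364 = 1164
End of period: [636, 1059, 563, 1046, 549, 1164]
— Period 2 —
Births: 1059 × 0.378 = 400 ; 563 × 0.369 = 208 → total 608
Band 2: 636 × 0.954 = 607
Band 3: 1059 × 0.954 = 1010
Band 4: 563 × 0.934 = 526
Band 5: 1046 × 0.964 = 1008
Band 6: 549 × 0.92 + 1164 × 0.262 = 505 + 305 = 810
End of period: [608, 607, 1010, 526, 1008, 810]
— Period 3 —
Births: 607 × 0.378 = 229 ; 1010 × 0.369 = 373 → total 602
Band 2: 608 × 0.954 = 580
Band 3: 607 × 0.954 = 579
Band 4: 1010 × 0.934 = 943
Band 5: 526 × 0.964 = 507
Band 6: 1008 × 0.92 + 810 × 0.262 = 927 + 212 = 1139
End of period: [602, 580, 579, 943, 507, 1139]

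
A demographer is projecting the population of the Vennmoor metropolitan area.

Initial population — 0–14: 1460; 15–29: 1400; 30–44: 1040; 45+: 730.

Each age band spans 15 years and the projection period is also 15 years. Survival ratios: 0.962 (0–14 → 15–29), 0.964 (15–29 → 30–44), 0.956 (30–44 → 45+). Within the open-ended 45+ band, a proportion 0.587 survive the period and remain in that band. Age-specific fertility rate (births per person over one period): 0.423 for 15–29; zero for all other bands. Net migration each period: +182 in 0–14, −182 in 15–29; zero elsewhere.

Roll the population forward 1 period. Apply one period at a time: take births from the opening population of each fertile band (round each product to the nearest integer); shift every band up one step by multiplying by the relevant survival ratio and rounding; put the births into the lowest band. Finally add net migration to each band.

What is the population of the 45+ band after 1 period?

Period 1:
Births: 1400 * 0.423 = 592
15–29: 1460 * 0.962 = 1405
30–44: 1400 * 0.964 = 1350
45+: 1040 * 0.956 + 730 * 0.587 = 994 + 429 = 1423
Net migration: 0–14 + 182 → 774; 15–29 − 182 → 1223
Population now: 0–14=774, 15–29=1223, 30–44=1350, 45+=1423

1423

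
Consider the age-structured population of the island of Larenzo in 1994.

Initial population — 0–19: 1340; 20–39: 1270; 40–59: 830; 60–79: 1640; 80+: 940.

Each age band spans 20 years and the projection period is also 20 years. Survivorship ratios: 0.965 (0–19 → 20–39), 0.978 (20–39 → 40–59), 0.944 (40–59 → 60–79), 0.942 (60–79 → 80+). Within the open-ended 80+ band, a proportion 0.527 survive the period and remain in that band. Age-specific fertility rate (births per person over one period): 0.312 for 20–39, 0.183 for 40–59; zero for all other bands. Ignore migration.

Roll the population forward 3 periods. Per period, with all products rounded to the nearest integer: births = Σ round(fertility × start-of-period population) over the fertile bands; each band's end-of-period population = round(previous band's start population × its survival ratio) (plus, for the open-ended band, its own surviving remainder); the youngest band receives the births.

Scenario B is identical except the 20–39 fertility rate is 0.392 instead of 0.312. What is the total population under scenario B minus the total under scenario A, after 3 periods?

Period 1:
Births: 1270 × 0.312 = 396, 830 × 0.183 = 152 — total 548
20–39: 1340 × 0.965 = 1293
40–59: 1270 × 0.978 = 1242
60–79: 830 × 0.944 = 784
80+: 1640 × 0.942 + 940 × 0.527 = 1545 + 495 = 2040
Population now: 0–19=548, 20–39=1293, 40–59=1242, 60–79=784, 80+=2040
Period 2:
Births: 1293 × 0.312 = 403, 1242 × 0.183 = 227 — total 630
20–39: 548 × 0.965 = 529
40–59: 1293 × 0.978 = 1265
60–79: 1242 × 0.944 = 1172
80+: 784 × 0.942 + 2040 × 0.527 = 739 + 1075 = 1814
Population now: 0–19=630, 20–39=529, 40–59=1265, 60–79=1172, 80+=1814
Period 3:
Births: 529 × 0.312 = 165, 1265 × 0.183 = 231 — total 396
20–39: 630 × 0.965 = 608
40–59: 529 × 0.978 = 517
60–79: 1265 × 0.944 = 1194
80+: 1172 × 0.942 + 1814 × 0.527 = 1104 + 956 = 2060
Population now: 0–19=396, 20–39=608, 40–59=517, 60–79=1194, 80+=2060
Scenario A total after 3 periods: 4775
Scenario B projection —
Period 1:
Births: 1270 × 0.392 = 498, 830 × 0.183 = 152 — total 650
20–39: 1340 × 0.965 = 1293
40–59: 1270 × 0.978 = 1242
60–79: 830 × 0.944 = 784
80+: 1640 × 0.942 + 940 × 0.527 = 1545 + 495 = 2040
Population now: 0–19=650, 20–39=1293, 40–59=1242, 60–79=784, 80+=2040
Period 2:
Births: 1293 × 0.392 = 507, 1242 × 0.183 = 227 — total 734
20–39: 650 × 0.965 = 627
40–59: 1293 × 0.978 = 1265
60–79: 1242 × 0.944 = 1172
80+: 784 × 0.942 + 2040 × 0.527 = 739 + 1075 = 1814
Population now: 0–19=734, 20–39=627, 40–59=1265, 60–79=1172, 80+=1814
Period 3:
Births: 627 × 0.392 = 246, 1265 × 0.183 = 231 — total 477
20–39: 734 × 0.965 = 708
40–59: 627 × 0.978 = 613
60–79: 1265 × 0.944 = 1194
80+: 1172 × 0.942 + 1814 × 0.527 = 1104 + 956 = 2060
Population now: 0–19=477, 20–39=708, 40–59=613, 60–79=1194, 80+=2060
Scenario B total after 3 periods: 5052
Difference B − A = 5052 − 4775 = 277

277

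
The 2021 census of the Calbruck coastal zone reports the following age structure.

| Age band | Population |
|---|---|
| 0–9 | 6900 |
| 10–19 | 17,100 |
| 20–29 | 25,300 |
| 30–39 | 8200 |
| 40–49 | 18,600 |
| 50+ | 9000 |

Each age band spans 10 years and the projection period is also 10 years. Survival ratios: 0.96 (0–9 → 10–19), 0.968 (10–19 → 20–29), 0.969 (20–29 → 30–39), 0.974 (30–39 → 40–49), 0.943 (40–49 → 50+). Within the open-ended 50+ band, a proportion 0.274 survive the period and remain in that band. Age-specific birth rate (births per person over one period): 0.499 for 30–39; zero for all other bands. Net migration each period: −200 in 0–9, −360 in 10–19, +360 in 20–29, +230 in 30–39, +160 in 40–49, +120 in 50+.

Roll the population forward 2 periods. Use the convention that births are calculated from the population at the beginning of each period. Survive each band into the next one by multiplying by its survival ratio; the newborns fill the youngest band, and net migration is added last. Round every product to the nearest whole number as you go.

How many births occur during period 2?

Numbering the bands 1..6 from youngest to oldest:
[period 1]
Births: 8200 * 0.499 = 4092
Band 2: 6900 * 0.96 = 6624
Band 3: 17100 * 0.968 = 16553
Band 4: 25300 * 0.969 = 24516
Band 5: 8200 * 0.974 = 7987
Band 6: 18600 * 0.943 + 9000 * 0.274 = 17540 + 2466 = 20006
Net migration: Band 1 − 200 → 3892; Band 2 − 360 → 6264; Band 3 + 360 → 16913; Band 4 + 230 → 24746; Band 5 + 160 → 8147; Band 6 + 120 → 20126
Population now: 0–9=3892, 10–19=6264, 20–29=16913, 30–39=24746, 40–49=8147, 50+=20126
[period 2]
Births: 24746 * 0.499 = 12348
Band 2: 3892 * 0.96 = 3736
Band 3: 6264 * 0.968 = 6064
Band 4: 16913 * 0.969 = 16389
Band 5: 24746 * 0.974 = 24103
Band 6: 8147 * 0.943 + 20126 * 0.274 = 7683 + 5515 = 13198
Net migration: Band 1 − 200 → 12148; Band 2 − 360 → 3376; Band 3 + 360 → 6424; Band 4 + 230 → 16619; Band 5 + 160 → 24263; Band 6 + 120 → 13318
Population now: 0–9=12148, 10–19=3376, 20–29=6424, 30–39=16619, 40–49=24263, 50+=13318

12348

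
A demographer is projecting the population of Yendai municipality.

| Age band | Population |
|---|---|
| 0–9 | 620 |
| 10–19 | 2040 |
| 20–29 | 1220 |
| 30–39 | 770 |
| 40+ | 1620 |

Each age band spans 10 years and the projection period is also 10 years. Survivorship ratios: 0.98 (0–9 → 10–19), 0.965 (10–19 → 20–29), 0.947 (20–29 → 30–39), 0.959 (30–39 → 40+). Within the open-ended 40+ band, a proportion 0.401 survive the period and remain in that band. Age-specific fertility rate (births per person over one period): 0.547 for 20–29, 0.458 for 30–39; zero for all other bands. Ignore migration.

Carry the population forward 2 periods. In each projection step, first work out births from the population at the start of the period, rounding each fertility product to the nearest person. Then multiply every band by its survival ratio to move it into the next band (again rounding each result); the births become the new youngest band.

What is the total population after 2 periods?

6723

Call the groups 1 to 5, youngest first.
— Period 1 —
Births: 1220 * 0.547 = 667  |  770 * 0.458 = 353 → 1020
Group 2: 620 * 0.98 = 608
Group 3: 2040 * 0.965 = 1969
Group 4: 1220 * 0.947 = 1155
Group 5: 770 * 0.959 + 1620 * 0.401 = 738 + 650 = 1388
End of period: [1020, 608, 1969, 1155, 1388]
— Period 2 —
Births: 1969 * 0.547 = 1077  |  1155 * 0.458 = 529 → 1606
Group 2: 1020 * 0.98 = 1000
Group 3: 608 * 0.965 = 587
Group 4: 1969 * 0.947 = 1865
Group 5: 1155 * 0.959 + 1388 * 0.401 = 1108 + 557 = 1665
End of period: [1606, 1000, 587, 1865, 1665]
Total after period 2: 1606 + 1000 + 587 + 1865 + 1665 = 6723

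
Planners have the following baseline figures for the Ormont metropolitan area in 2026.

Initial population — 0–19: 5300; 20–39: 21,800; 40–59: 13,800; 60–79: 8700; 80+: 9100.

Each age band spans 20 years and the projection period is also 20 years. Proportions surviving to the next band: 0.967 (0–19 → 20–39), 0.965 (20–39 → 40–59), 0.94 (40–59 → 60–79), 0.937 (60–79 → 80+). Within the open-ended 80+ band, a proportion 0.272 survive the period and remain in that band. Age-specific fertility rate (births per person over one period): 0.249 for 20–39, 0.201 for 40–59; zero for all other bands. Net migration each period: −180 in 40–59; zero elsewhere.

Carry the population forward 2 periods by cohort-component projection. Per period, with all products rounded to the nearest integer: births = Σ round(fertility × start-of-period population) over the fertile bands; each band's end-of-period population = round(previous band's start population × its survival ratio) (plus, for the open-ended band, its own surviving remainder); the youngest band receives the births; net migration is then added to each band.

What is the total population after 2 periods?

Let band 1 be 0–19 through band 5 = 80+.
Period 1:
Births: 21800 × 0.249 = 5428, 13800 × 0.201 = 2774 — total 8202
Band 2: 5300 × 0.967 = 5125
Band 3: 21800 × 0.965 = 21037
Band 4: 13800 × 0.94 = 12972
Band 5: 8700 × 0.937 + 9100 × 0.272 = 8152 + 2475 = 10627
Net migration: Band 3 − 180 → 20857
End of period: [8202, 5125, 20857, 12972, 10627]
Period 2:
Births: 5125 × 0.249 = 1276, 20857 × 0.201 = 4192 — total 5468
Band 2: 8202 × 0.967 = 7931
Band 3: 5125 × 0.965 = 4946
Band 4: 20857 × 0.94 = 19606
Band 5: 12972 × 0.937 + 10627 × 0.272 = 12155 + 2891 = 15046
Net migration: Band 3 − 180 → 4766
End of period: [5468, 7931, 4766, 19606, 15046]
Total after period 2: 5468 + 7931 + 4766 + 19606 + 15046 = 52817

52817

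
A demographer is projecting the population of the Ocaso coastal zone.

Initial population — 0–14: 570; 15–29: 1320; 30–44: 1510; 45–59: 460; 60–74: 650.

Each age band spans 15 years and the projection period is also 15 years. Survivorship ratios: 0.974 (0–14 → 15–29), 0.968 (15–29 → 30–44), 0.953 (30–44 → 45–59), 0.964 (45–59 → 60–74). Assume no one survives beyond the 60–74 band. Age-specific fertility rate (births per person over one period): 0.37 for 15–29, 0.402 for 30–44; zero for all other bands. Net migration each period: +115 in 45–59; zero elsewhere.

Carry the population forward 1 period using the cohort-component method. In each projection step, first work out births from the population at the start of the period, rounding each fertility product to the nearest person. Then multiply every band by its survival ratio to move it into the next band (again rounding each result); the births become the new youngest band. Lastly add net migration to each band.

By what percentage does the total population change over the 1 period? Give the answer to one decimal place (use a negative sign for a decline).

9.2

Period 1.
Births: 1320 × 0.37 = 488, 1510 × 0.402 = 607 → 1095
15–29: 570 × 0.974 = 555
30–44: 1320 × 0.968 = 1278
45–59: 1510 × 0.953 = 1439
60–74: 460 × 0.964 = 443
Net migration: 45–59 + 115 → 1554
Population now: 0–14=1095, 15–29=555, 30–44=1278, 45–59=1554, 60–74=443
Total: 4510 → 4925; change = 415; percentage change = 9.2%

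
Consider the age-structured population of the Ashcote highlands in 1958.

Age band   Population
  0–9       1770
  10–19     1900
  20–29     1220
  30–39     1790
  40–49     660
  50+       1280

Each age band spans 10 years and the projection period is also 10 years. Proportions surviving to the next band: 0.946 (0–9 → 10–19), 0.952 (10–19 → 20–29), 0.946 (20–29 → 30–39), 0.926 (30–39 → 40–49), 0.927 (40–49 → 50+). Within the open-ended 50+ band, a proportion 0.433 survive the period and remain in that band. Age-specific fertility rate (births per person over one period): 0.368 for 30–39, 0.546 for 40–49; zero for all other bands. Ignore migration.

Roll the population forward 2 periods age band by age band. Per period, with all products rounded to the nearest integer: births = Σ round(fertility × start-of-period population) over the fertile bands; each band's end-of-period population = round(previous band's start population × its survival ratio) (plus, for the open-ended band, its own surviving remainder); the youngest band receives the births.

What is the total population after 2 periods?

Let band 1 be 0–9 through band 6 = 50+.
— Period 1 —
Births: 1790 × 0.368 = 659  |  660 × 0.546 = 360 ⇒ total 1019
Band 2: 1770 × 0.946 = 1674
Band 3: 1900 × 0.952 = 1809
Band 4: 1220 × 0.946 = 1154
Band 5: 1790 × 0.926 = 1658
Band 6: 660 × 0.927 + 1280 × 0.433 = 612 + 554 = 1166
Giving 1019 / 1674 / 1809 / 1154 / 1658 / 1166.
— Period 2 —
Births: 1154 × 0.368 = 425  |  1658 × 0.546 = 905 ⇒ total 1330
Band 2: 1019 × 0.946 = 964
Band 3: 1674 × 0.952 = 1594
Band 4: 1809 × 0.946 = 1711
Band 5: 1154 × 0.926 = 1069
Band 6: 1658 × 0.927 + 1166 × 0.433 = 1537 + 505 = 2042
Giving 1330 / 964 / 1594 / 1711 / 1069 / 2042.
Total after period 2: 1330 + 964 + 1594 + 1711 + 1069 + 2042 = 8710

8710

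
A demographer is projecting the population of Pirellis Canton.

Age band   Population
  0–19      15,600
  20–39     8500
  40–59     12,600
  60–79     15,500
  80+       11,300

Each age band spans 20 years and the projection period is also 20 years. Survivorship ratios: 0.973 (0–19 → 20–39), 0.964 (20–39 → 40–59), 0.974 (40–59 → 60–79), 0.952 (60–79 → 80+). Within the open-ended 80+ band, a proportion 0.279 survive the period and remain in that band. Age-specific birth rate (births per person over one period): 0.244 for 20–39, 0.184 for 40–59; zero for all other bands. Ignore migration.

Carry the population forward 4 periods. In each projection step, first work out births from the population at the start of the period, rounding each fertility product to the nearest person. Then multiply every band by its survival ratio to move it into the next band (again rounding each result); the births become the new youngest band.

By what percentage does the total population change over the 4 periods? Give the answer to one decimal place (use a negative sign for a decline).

(Groups numbered youngest = 1 to oldest = 5.)
Period 1:
Births: 8500 × 0.244 = 2074 ; 12600 × 0.184 = 2318 → total 4392
Group 2: 15600 × 0.973 = 15179
Group 3: 8500 × 0.964 = 8194
Group 4: 12600 × 0.974 = 12272
Group 5: 15500 × 0.952 + 11300 × 0.279 = 14756 + 3153 = 17909
End of period: [4392, 15179, 8194, 12272, 17909]
Period 2:
Births: 15179 × 0.244 = 3704 ; 8194 × 0.184 = 1508 → total 5212
Group 2: 4392 × 0.973 = 4273
Group 3: 15179 × 0.964 = 14633
Group 4: 8194 × 0.974 = 7981
Group 5: 12272 × 0.952 + 17909 × 0.279 = 11683 + 4997 = 16680
End of period: [5212, 4273, 14633, 7981, 16680]
Period 3:
Births: 4273 × 0.244 = 1043 ; 14633 × 0.184 = 2692 → total 3735
Group 2: 5212 × 0.973 = 5071
Group 3: 4273 × 0.964 = 4119
Group 4: 14633 × 0.974 = 14253
Group 5: 7981 × 0.952 + 16680 × 0.279 = 7598 + 4654 = 12252
End of period: [3735, 5071, 4119, 14253, 12252]
Period 4:
Births: 5071 × 0.244 = 1237 ; 4119 × 0.184 = 758 → total 1995
Group 2: 3735 × 0.973 = 3634
Group 3: 5071 × 0.964 = 4888
Group 4: 4119 × 0.974 = 4012
Group 5: 14253 × 0.952 + 12252 × 0.279 = 13569 + 3418 = 16987
End of period: [1995, 3634, 4888, 4012, 16987]
Total: 63500 → 31516; change = -31984; percentage change = -50.4%

-50.4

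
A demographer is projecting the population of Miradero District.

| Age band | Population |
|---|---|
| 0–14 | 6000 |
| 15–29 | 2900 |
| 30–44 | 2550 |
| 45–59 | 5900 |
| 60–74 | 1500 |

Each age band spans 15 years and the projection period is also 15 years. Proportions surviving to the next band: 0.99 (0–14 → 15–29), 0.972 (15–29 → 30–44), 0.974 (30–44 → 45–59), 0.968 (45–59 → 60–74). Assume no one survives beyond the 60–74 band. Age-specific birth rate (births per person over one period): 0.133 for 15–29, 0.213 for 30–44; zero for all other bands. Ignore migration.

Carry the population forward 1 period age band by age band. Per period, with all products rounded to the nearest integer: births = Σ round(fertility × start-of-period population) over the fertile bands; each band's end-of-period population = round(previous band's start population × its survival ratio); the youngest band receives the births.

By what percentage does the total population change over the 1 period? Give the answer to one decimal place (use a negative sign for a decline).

-5.1

Let band 1 be 0–14 through band 5 = 60–74.
After projecting period 1:
Births: 2900 × 0.133 = 386, 2550 × 0.213 = 543 ⇒ total 929
Band 2: 6000 × 0.99 = 5940
Band 3: 2900 × 0.972 = 2819
Band 4: 2550 × 0.974 = 2484
Band 5: 5900 × 0.968 = 5711
Giving 929 / 5940 / 2819 / 2484 / 5711.
Total: 18850 → 17883; change = -967; percentage change = -5.1%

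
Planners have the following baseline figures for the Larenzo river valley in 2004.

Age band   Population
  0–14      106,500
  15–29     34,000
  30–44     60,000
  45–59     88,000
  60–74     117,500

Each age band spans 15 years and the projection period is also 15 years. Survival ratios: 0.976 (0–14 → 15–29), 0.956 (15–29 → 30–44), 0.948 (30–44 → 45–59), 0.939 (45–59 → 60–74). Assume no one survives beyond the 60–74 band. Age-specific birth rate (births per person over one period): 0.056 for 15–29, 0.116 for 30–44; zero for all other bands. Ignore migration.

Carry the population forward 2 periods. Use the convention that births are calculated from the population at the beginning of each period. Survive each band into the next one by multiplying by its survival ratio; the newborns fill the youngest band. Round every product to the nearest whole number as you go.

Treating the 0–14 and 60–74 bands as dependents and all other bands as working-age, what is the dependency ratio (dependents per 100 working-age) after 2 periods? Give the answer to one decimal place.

Period 1:
Births: 34000 × 0.056 = 1904, 60000 × 0.116 = 6960 → 8864
15–29: 106500 × 0.976 = 103944
30–44: 34000 × 0.956 = 32504
45–59: 60000 × 0.948 = 56880
60–74: 88000 × 0.939 = 82632
End of period: [8864, 103944, 32504, 56880, 82632]
Period 2:
Births: 103944 × 0.056 = 5821, 32504 × 0.116 = 3770 → 9591
15–29: 8864 × 0.976 = 8651
30–44: 103944 × 0.956 = 99370
45–59: 32504 × 0.948 = 30814
60–74: 56880 × 0.939 = 53410
End of period: [9591, 8651, 99370, 30814, 53410]
Dependents (band 0–14 + band 60–74) = 9591 + 53410 = 63001; working-age = 138835; ratio = 63001/138835 × 100 = 45.4

45.4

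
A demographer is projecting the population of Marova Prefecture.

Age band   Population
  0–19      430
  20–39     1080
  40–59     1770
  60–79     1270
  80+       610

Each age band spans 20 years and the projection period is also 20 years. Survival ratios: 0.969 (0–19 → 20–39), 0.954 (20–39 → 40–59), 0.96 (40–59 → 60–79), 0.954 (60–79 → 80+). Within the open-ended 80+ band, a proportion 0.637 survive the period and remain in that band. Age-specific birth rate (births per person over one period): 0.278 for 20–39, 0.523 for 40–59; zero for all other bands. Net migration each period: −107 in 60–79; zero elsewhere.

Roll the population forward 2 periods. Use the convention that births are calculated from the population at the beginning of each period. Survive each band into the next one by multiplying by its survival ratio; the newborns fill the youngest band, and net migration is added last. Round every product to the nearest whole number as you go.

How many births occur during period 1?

Period 1.
Births: 1080 * 0.278 = 300, 1770 * 0.523 = 926 → total 1226
20–39: 430 * 0.969 = 417
40–59: 1080 * 0.954 = 1030
60–79: 1770 * 0.96 = 1699
80+: 1270 * 0.954 + 610 * 0.637 = 1212 + 389 = 1601
Net migration: 60–79 − 107 → 1592
→ [1226, 417, 1030, 1592, 1601]

1226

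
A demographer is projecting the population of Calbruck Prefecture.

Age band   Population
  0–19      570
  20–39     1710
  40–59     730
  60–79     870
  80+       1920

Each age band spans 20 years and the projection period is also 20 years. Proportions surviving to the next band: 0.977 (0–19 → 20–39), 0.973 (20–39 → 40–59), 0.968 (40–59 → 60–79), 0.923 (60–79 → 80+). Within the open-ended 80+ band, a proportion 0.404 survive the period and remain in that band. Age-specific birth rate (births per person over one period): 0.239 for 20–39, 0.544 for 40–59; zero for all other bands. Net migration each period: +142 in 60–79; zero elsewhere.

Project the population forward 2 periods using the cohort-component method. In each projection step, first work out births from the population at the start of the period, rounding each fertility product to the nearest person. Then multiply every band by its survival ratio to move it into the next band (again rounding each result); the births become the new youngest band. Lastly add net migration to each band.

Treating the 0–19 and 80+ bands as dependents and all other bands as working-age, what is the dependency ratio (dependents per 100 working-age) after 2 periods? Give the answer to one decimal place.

Numbering the bands 1..5 from youngest to oldest:
After projecting period 1:
Births: 1710 × 0.239 = 409  |  730 × 0.544 = 397 → 806
Band 2: 570 × 0.977 = 557
Band 3: 1710 × 0.973 = 1664
Band 4: 730 × 0.968 = 707
Band 5: 870 × 0.923 + 1920 × 0.404 = 803 + 776 = 1579
Net migration: Band 4 + 142 → 849
Giving 806 / 557 / 1664 / 849 / 1579.
After projecting period 2:
Births: 557 × 0.239 = 133  |  1664 × 0.544 = 905 → 1038
Band 2: 806 × 0.977 = 787
Band 3: 557 × 0.973 = 542
Band 4: 1664 × 0.968 = 1611
Band 5: 849 × 0.923 + 1579 × 0.404 = 784 + 638 = 1422
Net migration: Band 4 + 142 → 1753
Giving 1038 / 787 / 542 / 1753 / 1422.
Dependents (band 0–19 + band 80+) = 1038 + 1422 = 2460; working-age = 3082; ratio = 2460/3082 × 100 = 79.8

79.8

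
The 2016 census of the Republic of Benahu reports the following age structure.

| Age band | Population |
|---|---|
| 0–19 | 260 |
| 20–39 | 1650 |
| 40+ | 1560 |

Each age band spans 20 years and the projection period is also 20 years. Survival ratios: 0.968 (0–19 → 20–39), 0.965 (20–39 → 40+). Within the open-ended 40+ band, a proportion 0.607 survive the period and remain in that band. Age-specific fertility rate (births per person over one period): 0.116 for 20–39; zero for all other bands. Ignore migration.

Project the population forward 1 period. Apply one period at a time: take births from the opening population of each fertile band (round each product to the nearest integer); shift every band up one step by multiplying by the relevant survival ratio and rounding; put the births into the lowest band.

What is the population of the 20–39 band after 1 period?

252

[period 1]
Births: 1650 × 0.116 = 191
20–39: 260 × 0.968 = 252
40+: 1650 × 0.965 + 1560 × 0.607 = 1592 + 947 = 2539
Giving 191 / 252 / 2539.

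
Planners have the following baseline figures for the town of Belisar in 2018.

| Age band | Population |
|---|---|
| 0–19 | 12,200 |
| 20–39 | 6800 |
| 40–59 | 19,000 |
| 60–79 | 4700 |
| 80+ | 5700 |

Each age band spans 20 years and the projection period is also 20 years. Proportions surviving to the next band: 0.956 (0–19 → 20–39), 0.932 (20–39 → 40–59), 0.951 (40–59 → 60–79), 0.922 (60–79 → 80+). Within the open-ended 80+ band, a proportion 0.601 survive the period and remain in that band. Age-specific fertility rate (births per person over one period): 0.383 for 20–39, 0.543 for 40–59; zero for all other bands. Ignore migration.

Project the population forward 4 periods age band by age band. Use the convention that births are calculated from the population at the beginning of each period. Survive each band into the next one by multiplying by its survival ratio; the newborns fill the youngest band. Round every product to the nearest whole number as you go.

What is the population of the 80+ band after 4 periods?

Call the bands 1 to 5, youngest first.
[period 1]
Births: 6800 * 0.383 = 2604, 19000 * 0.543 = 10317 ⇒ total 12921
Band 2: 12200 * 0.956 = 11663
Band 3: 6800 * 0.932 = 6338
Band 4: 19000 * 0.951 = 18069
Band 5: 4700 * 0.922 + 5700 * 0.601 = 4333 + 3426 = 7759
End of period: [12921, 11663, 6338, 18069, 7759]
[period 2]
Births: 11663 * 0.383 = 4467, 6338 * 0.543 = 3442 ⇒ total 7909
Band 2: 12921 * 0.956 = 12352
Band 3: 11663 * 0.932 = 10870
Band 4: 6338 * 0.951 = 6027
Band 5: 18069 * 0.922 + 7759 * 0.601 = 16660 + 4663 = 21323
End of period: [7909, 12352, 10870, 6027, 21323]
[period 3]
Births: 12352 * 0.383 = 4731, 10870 * 0.543 = 5902 ⇒ total 10633
Band 2: 7909 * 0.956 = 7561
Band 3: 12352 * 0.932 = 11512
Band 4: 10870 * 0.951 = 10337
Band 5: 6027 * 0.922 + 21323 * 0.601 = 5557 + 12815 = 18372
End of period: [10633, 7561, 11512, 10337, 18372]
[period 4]
Births: 7561 * 0.383 = 2896, 11512 * 0.543 = 6251 ⇒ total 9147
Band 2: 10633 * 0.956 = 10165
Band 3: 7561 * 0.932 = 7047
Band 4: 11512 * 0.951 = 10948
Band 5: 10337 * 0.922 + 18372 * 0.601 = 9531 + 11042 = 20573
End of period: [9147, 10165, 7047, 10948, 20573]

20573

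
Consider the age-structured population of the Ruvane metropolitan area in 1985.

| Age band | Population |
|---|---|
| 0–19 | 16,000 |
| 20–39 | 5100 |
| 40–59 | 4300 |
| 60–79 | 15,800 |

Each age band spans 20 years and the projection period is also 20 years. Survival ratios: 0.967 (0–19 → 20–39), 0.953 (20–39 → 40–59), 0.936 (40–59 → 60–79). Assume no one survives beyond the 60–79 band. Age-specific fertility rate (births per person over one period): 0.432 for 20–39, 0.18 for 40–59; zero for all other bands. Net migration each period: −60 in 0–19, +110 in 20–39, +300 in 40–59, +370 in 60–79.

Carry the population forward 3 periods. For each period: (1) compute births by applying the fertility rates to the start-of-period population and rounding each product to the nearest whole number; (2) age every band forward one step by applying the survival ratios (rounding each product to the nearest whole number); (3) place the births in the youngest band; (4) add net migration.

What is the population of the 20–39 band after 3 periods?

7459

— Period 1 —
Births: 5100 * 0.432 = 2203, 4300 * 0.18 = 774 — total 2977
20–39: 16000 * 0.967 = 15472
40–59: 5100 * 0.953 = 4860
60–79: 4300 * 0.936 = 4025
Net migration: 0–19 − 60 → 2917; 20–39 + 110 → 15582; 40–59 + 300 → 5160; 60–79 + 370 → 4395
→ [2917, 15582, 5160, 4395]
— Period 2 —
Births: 15582 * 0.432 = 6731, 5160 * 0.18 = 929 — total 7660
20–39: 2917 * 0.967 = 2821
40–59: 15582 * 0.953 = 14850
60–79: 5160 * 0.936 = 4830
Net migration: 0–19 − 60 → 7600; 20–39 + 110 → 2931; 40–59 + 300 → 15150; 60–79 + 370 → 5200
→ [7600, 2931, 15150, 5200]
— Period 3 —
Births: 2931 * 0.432 = 1266, 15150 * 0.18 = 2727 — total 3993
20–39: 7600 * 0.967 = 7349
40–59: 2931 * 0.953 = 2793
60–79: 15150 * 0.936 = 14180
Net migration: 0–19 − 60 → 3933; 20–39 + 110 → 7459; 40–59 + 300 → 3093; 60–79 + 370 → 14550
→ [3933, 7459, 3093, 14550]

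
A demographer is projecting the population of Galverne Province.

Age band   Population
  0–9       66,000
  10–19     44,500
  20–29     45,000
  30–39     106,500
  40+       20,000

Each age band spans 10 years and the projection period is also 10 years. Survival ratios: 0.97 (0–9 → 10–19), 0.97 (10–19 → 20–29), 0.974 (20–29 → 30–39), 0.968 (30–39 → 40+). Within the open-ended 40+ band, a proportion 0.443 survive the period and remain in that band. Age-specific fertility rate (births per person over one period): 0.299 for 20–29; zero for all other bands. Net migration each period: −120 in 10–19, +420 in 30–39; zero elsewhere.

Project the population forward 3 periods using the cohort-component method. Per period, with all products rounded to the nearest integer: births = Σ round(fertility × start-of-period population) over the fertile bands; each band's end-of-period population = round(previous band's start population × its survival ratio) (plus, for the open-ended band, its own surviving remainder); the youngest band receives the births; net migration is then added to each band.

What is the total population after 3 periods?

(Groups numbered youngest = 1 to oldest = 5.)
[period 1]
Births: 45000 * 0.299 = 13455
Group 2: 66000 * 0.97 = 64020
Group 3: 44500 * 0.97 = 43165
Group 4: 45000 * 0.974 = 43830
Group 5: 106500 * 0.968 + 20000 * 0.443 = 103092 + 8860 = 111952
Net migration: Group 2 − 120 → 63900; Group 4 + 420 → 44250
→ [13455, 63900, 43165, 44250, 111952]
[period 2]
Births: 43165 * 0.299 = 12906
Group 2: 13455 * 0.97 = 13051
Group 3: 63900 * 0.97 = 61983
Group 4: 43165 * 0.974 = 42043
Group 5: 44250 * 0.968 + 111952 * 0.443 = 42834 + 49595 = 92429
Net migration: Group 2 − 120 → 12931; Group 4 + 420 → 42463
→ [12906, 12931, 61983, 42463, 92429]
[period 3]
Births: 61983 * 0.299 = 18533
Group 2: 12906 * 0.97 = 12519
Group 3: 12931 * 0.97 = 12543
Group 4: 61983 * 0.974 = 60371
Group 5: 42463 * 0.968 + 92429 * 0.443 = 41104 + 40946 = 82050
Net migration: Group 2 − 120 → 12399; Group 4 + 420 → 60791
→ [18533, 12399, 12543, 60791, 82050]
Total after period 3: 18533 + 12399 + 12543 + 60791 + 82050 = 186316

186316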